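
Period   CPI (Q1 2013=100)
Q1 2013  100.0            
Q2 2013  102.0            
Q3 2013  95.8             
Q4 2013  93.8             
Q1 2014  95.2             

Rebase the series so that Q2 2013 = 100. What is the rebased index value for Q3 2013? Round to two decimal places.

93.92

Rebased(Q3 2013) = 95.8 / 102.0 × 100 = 93.9216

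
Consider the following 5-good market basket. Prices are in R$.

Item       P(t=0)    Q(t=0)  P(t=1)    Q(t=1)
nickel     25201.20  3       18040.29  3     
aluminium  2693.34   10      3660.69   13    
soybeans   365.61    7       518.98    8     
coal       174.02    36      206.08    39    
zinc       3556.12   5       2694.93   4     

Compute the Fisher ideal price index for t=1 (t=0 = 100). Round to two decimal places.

Laspeyres component (base-period weights):
ΣP(t=1)Q(t=0) = 18040.29×3 + 3660.69×10 + 518.98×7 + 206.08×36 + 2694.93×5 = 54120.87 + 36606.9 + 3632.86 + 7418.88 + 13474.65 = 115254.16
ΣP(t=0)Q(t=0) = 25201.20×3 + 2693.34×10 + 365.61×7 + 174.02×36 + 3556.12×5 = 75603.6 + 26933.4 + 2559.27 + 6264.72 + 17780.6 = 129141.59
L = 115254.16 / 129141.59 × 100 = 89.2464
Paasche component (current-period weights):
ΣP(t=1)Q(t=1) = 18040.29×3 + 3660.69×13 + 518.98×8 + 206.08×39 + 2694.93×4 = 54120.87 + 47588.97 + 4151.84 + 8037.12 + 10779.72 = 124678.52
ΣP(t=0)Q(t=1) = 25201.20×3 + 2693.34×13 + 365.61×8 + 174.02×39 + 3556.12×4 = 75603.6 + 35013.42 + 2924.88 + 6786.78 + 14224.48 = 134553.16
P = 124678.52 / 134553.16 × 100 = 92.6612
Fisher = √(L × P) = √(89.2464 × 92.6612) = 90.9377

90.94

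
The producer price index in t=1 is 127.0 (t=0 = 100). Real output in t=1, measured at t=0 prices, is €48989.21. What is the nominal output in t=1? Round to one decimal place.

Nominal = Real × (Index/100) = 48989.21 × (127.0/100)
        = 48989.21 × 1.270 = 62216.2967

62216.3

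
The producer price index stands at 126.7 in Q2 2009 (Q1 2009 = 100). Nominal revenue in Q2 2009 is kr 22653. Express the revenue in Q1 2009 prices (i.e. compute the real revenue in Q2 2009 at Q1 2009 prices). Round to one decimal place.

17879.2

Real = Nominal ÷ (Index/100) = 22653 ÷ (126.7/100)
     = 22653 ÷ 1.267 = 17879.2423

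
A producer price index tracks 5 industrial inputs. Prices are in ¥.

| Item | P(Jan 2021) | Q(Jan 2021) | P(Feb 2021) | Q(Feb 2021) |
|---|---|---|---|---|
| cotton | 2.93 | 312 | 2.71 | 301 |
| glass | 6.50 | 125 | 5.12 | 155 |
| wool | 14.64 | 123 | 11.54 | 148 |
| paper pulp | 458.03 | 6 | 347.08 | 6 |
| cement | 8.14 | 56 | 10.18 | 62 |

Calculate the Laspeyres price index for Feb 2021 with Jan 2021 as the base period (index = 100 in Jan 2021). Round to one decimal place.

Laspeyres price index uses base-period quantities as weights.
ΣP(Feb 2021)·Q(Jan 2021) = 2.71×312 + 5.12×125 + 11.54×123 + 347.08×6 + 10.18×56 = 845.52 + 640 + 1419.42 + 2082.48 + 570.08 = 5557.5
ΣP(Jan 2021)·Q(Jan 2021) = 2.93×312 + 6.50×125 + 14.64×123 + 458.03×6 + 8.14×56 = 914.16 + 812.5 + 1800.72 + 2748.18 + 455.84 = 6731.4
Index = 5557.5 / 6731.4 × 100 = 82.5608

82.6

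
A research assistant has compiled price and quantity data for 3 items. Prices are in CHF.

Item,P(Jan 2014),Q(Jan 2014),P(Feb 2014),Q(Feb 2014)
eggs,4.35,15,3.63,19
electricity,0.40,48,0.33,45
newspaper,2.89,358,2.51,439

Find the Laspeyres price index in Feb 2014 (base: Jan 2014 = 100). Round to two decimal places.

86.58

Laspeyres price index uses base-period quantities as weights.
ΣP(Feb 2014)·Q(Jan 2014) = 3.63×15 + 0.33×48 + 2.51×358 = 54.45 + 15.84 + 898.58 = 968.87
ΣP(Jan 2014)·Q(Jan 2014) = 4.35×15 + 0.40×48 + 2.89×358 = 65.25 + 19.2 + 1034.62 = 1119.07
Index = 968.87 / 1119.07 × 100 = 86.5781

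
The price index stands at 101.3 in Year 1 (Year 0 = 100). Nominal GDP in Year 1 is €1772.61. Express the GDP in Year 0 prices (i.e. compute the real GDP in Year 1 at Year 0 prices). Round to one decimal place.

Real = Nominal ÷ (Index/100) = 1772.61 ÷ (101.3/100)
     = 1772.61 ÷ 1.013 = 1749.8618

1749.9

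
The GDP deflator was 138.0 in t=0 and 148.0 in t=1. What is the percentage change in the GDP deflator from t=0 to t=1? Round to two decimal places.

Change = (148.0 − 138.0) / 138.0 × 100
       = 10.0 / 138.0 × 100 = 7.2464%

7.25%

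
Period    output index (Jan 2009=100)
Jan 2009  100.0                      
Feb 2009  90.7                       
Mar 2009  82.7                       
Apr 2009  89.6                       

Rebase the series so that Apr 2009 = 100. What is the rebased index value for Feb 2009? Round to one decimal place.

101.2

Rebased(Feb 2009) = 90.7 / 89.6 × 100 = 101.2277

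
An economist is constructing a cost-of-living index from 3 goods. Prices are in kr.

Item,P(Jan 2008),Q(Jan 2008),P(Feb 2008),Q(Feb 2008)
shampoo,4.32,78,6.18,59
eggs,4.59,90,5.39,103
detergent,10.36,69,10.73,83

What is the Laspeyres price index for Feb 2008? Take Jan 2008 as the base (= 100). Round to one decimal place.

Laspeyres price index uses base-period quantities as weights.
ΣP(Feb 2008)·Q(Jan 2008) = 6.18×78 + 5.39×90 + 10.73×69 = 482.04 + 485.1 + 740.37 = 1707.51
ΣP(Jan 2008)·Q(Jan 2008) = 4.32×78 + 4.59×90 + 10.36×69 = 336.96 + 413.1 + 714.84 = 1464.9
Index = 1707.51 / 1464.9 × 100 = 116.5615

116.6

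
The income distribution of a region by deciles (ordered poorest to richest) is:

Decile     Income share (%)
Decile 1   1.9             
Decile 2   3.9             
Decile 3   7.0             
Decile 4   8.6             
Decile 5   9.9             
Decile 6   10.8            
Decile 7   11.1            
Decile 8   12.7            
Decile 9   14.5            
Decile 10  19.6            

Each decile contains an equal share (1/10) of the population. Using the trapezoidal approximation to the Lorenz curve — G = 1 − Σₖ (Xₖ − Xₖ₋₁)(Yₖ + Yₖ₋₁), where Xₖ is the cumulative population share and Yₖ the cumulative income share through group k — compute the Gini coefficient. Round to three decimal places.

Cumulative income shares Yₖ: 0.0190, 0.0580, 0.1280, 0.2140, 0.3130, 0.4210, 0.5320, 0.6590, 0.8040, 1.0000
Σ (Xₖ−Xₖ₋₁)(Yₖ+Yₖ₋₁) = (1/10)(0.0190+0.0000) + (1/10)(0.0580+0.0190) + (1/10)(0.1280+0.0580) + (1/10)(0.2140+0.1280) + (1/10)(0.3130+0.2140) + (1/10)(0.4210+0.3130) + (1/10)(0.5320+0.4210) + (1/10)(0.6590+0.5320) + (1/10)(0.8040+0.6590) + (1/10)(1.0000+0.8040)
  = 0.0019 + 0.0077 + 0.0186 + 0.0342 + 0.0527 + 0.0734 + 0.0953 + 0.1191 + 0.1463 + 0.1804 = 0.7296
G = 1 − 0.7296 = 0.2704

0.270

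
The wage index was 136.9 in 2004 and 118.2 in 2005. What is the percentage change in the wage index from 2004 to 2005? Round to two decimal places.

-13.66%

Change = (118.2 − 136.9) / 136.9 × 100
       = -18.7 / 136.9 × 100 = -13.6596%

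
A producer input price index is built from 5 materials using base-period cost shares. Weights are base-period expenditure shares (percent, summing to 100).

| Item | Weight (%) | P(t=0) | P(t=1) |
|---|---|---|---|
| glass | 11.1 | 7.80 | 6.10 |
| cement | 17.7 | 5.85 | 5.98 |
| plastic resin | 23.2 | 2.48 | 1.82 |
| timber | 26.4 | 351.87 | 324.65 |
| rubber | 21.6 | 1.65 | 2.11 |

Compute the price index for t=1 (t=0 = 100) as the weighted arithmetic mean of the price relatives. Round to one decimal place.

95.8

glass: 11.1 × (6.10/7.80) = 11.1 × 0.782051 = 8.6808
cement: 17.7 × (5.98/5.85) = 17.7 × 1.022222 = 18.0933
plastic resin: 23.2 × (1.82/2.48) = 23.2 × 0.733871 = 17.0258
timber: 26.4 × (324.65/351.87) = 26.4 × 0.922642 = 24.3577
rubber: 21.6 × (2.11/1.65) = 21.6 × 1.278788 = 27.6218
Index = Σ wᵢ·(p₁ᵢ/p₀ᵢ) = 8.6808 + 18.0933 + 17.0258 + 24.3577 + 27.6218 = 95.7795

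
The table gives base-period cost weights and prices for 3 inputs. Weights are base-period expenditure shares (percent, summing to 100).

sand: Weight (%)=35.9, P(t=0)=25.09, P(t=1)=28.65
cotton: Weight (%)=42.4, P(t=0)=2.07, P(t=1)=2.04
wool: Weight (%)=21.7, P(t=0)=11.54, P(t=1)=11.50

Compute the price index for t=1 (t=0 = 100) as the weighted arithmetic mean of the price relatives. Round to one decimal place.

104.4

sand: 35.9 × (28.65/25.09) = 35.9 × 1.141889 = 40.9938
cotton: 42.4 × (2.04/2.07) = 42.4 × 0.985507 = 41.7855
wool: 21.7 × (11.50/11.54) = 21.7 × 0.996534 = 21.6248
Index = Σ wᵢ·(p₁ᵢ/p₀ᵢ) = 40.9938 + 41.7855 + 21.6248 = 104.4041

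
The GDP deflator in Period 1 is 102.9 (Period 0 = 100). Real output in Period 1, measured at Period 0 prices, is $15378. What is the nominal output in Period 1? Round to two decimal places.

Nominal = Real × (Index/100) = 15378 × (102.9/100)
        = 15378 × 1.029 = 15823.9620

15823.96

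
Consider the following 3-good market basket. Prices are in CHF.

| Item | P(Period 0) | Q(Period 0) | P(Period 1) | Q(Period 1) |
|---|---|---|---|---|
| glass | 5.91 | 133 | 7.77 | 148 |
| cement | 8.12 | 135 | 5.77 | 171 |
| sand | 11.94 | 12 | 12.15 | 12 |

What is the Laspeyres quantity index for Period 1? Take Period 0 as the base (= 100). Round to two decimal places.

118.81

Laspeyres quantity index uses base-period prices as weights.
ΣP(Period 0)·Q(Period 1) = 5.91×148 + 8.12×171 + 11.94×12 = 874.68 + 1388.52 + 143.28 = 2406.48
ΣP(Period 0)·Q(Period 0) = 5.91×133 + 8.12×135 + 11.94×12 = 786.03 + 1096.2 + 143.28 = 2025.51
Index = 2406.48 / 2025.51 × 100 = 118.8086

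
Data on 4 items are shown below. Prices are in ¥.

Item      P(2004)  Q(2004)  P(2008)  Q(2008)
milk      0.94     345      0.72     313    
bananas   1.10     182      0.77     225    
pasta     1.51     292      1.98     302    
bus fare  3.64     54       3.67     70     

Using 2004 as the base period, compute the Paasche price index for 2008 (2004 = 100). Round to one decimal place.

100.1

Paasche price index uses current-period quantities as weights.
ΣP(2008)·Q(2008) = 0.72×313 + 0.77×225 + 1.98×302 + 3.67×70 = 225.36 + 173.25 + 597.96 + 256.9 = 1253.47
ΣP(2004)·Q(2008) = 0.94×313 + 1.10×225 + 1.51×302 + 3.64×70 = 294.22 + 247.5 + 456.02 + 254.8 = 1252.54
Index = 1253.47 / 1252.54 × 100 = 100.0742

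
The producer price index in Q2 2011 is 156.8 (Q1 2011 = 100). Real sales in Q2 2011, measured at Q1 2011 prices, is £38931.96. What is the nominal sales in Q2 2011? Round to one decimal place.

61045.3

Nominal = Real × (Index/100) = 38931.96 × (156.8/100)
        = 38931.96 × 1.568 = 61045.3133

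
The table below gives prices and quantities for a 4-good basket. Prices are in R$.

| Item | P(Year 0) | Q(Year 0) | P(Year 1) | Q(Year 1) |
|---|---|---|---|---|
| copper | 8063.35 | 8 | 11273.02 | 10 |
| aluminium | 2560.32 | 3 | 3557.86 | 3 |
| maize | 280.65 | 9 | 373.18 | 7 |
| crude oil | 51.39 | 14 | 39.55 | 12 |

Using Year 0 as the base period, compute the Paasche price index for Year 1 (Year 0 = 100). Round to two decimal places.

Paasche price index uses current-period quantities as weights.
ΣP(Year 1)·Q(Year 1) = 11273.02×10 + 3557.86×3 + 373.18×7 + 39.55×12 = 112730.2 + 10673.58 + 2612.26 + 474.6 = 126490.64
ΣP(Year 0)·Q(Year 1) = 8063.35×10 + 2560.32×3 + 280.65×7 + 51.39×12 = 80633.5 + 7680.96 + 1964.55 + 616.68 = 90895.69
Index = 126490.64 / 90895.69 × 100 = 139.1602

139.16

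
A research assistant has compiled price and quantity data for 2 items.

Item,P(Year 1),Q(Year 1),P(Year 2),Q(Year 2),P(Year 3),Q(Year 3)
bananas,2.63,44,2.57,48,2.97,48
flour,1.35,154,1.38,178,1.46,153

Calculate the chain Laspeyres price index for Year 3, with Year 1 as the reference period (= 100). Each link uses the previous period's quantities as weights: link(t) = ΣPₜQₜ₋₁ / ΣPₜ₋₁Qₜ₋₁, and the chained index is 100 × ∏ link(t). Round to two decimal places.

109.73

Link Year 1→Year 2:
ΣP(Year 2)Q(Year 1) = 2.57×44 + 1.38×154 = 113.08 + 212.52 = 325.6
ΣP(Year 1)Q(Year 1) = 2.63×44 + 1.35×154 = 115.72 + 207.9 = 323.62
link = 325.6/323.62 = 1.006118
Link Year 2→Year 3:
ΣP(Year 3)Q(Year 2) = 2.97×48 + 1.46×178 = 142.56 + 259.88 = 402.44
ΣP(Year 2)Q(Year 2) = 2.57×48 + 1.38×178 = 123.36 + 245.64 = 369
link = 402.44/369 = 1.090623
Chained index = 100 × 1.006118 × 1.090623 = 109.7296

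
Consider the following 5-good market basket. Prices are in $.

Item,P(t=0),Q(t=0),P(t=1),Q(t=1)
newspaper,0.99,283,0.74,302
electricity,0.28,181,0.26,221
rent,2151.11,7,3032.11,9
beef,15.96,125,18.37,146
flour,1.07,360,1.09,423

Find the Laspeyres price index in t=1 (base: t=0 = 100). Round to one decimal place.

Laspeyres price index uses base-period quantities as weights.
ΣP(t=1)·Q(t=0) = 0.74×283 + 0.26×181 + 3032.11×7 + 18.37×125 + 1.09×360 = 209.42 + 47.06 + 21224.77 + 2296.25 + 392.4 = 24169.9
ΣP(t=0)·Q(t=0) = 0.99×283 + 0.28×181 + 2151.11×7 + 15.96×125 + 1.07×360 = 280.17 + 50.68 + 15057.77 + 1995 + 385.2 = 17768.82
Index = 24169.9 / 17768.82 × 100 = 136.0242

136.0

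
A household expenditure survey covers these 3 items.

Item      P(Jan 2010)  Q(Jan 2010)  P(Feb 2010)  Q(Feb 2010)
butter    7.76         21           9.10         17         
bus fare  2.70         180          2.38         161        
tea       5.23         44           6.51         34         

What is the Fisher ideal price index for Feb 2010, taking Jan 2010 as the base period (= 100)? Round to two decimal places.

102.52

Laspeyres component (base-period weights):
ΣP(Feb 2010)Q(Jan 2010) = 9.10×21 + 2.38×180 + 6.51×44 = 191.1 + 428.4 + 286.44 = 905.94
ΣP(Jan 2010)Q(Jan 2010) = 7.76×21 + 2.70×180 + 5.23×44 = 162.96 + 486 + 230.12 = 879.08
L = 905.94 / 879.08 × 100 = 103.0555
Paasche component (current-period weights):
ΣP(Feb 2010)Q(Feb 2010) = 9.10×17 + 2.38×161 + 6.51×34 = 154.7 + 383.18 + 221.34 = 759.22
ΣP(Jan 2010)Q(Feb 2010) = 7.76×17 + 2.70×161 + 5.23×34 = 131.92 + 434.7 + 177.82 = 744.44
P = 759.22 / 744.44 × 100 = 101.9854
Fisher = √(L × P) = √(103.0555 × 101.9854) = 102.5190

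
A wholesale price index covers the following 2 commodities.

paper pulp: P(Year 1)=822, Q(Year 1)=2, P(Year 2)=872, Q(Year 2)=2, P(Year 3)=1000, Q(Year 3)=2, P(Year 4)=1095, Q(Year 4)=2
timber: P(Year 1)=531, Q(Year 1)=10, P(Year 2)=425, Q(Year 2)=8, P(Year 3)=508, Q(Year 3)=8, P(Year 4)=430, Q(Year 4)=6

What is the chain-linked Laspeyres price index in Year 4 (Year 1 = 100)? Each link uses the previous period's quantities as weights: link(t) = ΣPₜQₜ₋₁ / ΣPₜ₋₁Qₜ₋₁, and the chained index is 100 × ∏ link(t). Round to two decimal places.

94.34

Link Year 1→Year 2:
ΣP(Year 2)Q(Year 1) = 872×2 + 425×10 = 1744 + 4250 = 5994
ΣP(Year 1)Q(Year 1) = 822×2 + 531×10 = 1644 + 5310 = 6954
link = 5994/6954 = 0.861950
Link Year 2→Year 3:
ΣP(Year 3)Q(Year 2) = 1000×2 + 508×8 = 2000 + 4064 = 6064
ΣP(Year 2)Q(Year 2) = 872×2 + 425×8 = 1744 + 3400 = 5144
link = 6064/5144 = 1.178849
Link Year 3→Year 4:
ΣP(Year 4)Q(Year 3) = 1095×2 + 430×8 = 2190 + 3440 = 5630
ΣP(Year 3)Q(Year 3) = 1000×2 + 508×8 = 2000 + 4064 = 6064
link = 5630/6064 = 0.928430
Chained index = 100 × 0.861950 × 1.178849 × 0.928430 = 94.3386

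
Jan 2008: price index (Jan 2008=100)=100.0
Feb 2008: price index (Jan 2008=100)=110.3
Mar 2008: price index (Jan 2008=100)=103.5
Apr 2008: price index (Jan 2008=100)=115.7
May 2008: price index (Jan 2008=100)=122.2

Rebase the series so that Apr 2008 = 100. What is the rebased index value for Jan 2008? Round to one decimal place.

Rebased(Jan 2008) = 100.0 / 115.7 × 100 = 86.4304

86.4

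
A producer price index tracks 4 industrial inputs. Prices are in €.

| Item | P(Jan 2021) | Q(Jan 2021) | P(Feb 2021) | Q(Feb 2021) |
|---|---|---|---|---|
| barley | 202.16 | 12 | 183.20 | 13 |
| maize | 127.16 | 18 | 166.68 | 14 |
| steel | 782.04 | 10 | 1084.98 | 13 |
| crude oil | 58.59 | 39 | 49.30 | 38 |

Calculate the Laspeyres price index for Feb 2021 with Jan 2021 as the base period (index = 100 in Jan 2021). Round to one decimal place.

Laspeyres price index uses base-period quantities as weights.
ΣP(Feb 2021)·Q(Jan 2021) = 183.20×12 + 166.68×18 + 1084.98×10 + 49.30×39 = 2198.4 + 3000.24 + 10849.8 + 1922.7 = 17971.14
ΣP(Jan 2021)·Q(Jan 2021) = 202.16×12 + 127.16×18 + 782.04×10 + 58.59×39 = 2425.92 + 2288.88 + 7820.4 + 2285.01 = 14820.21
Index = 17971.14 / 14820.21 × 100 = 121.2610

121.3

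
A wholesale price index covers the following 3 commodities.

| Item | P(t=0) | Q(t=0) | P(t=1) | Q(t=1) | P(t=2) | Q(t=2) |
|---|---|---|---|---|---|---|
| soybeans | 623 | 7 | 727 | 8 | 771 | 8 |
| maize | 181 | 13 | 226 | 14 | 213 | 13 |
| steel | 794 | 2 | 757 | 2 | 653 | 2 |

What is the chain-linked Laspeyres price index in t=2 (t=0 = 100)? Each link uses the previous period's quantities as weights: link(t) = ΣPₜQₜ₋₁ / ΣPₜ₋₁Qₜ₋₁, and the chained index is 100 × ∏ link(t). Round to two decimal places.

Link t=0→t=1:
ΣP(t=1)Q(t=0) = 727×7 + 226×13 + 757×2 = 5089 + 2938 + 1514 = 9541
ΣP(t=0)Q(t=0) = 623×7 + 181×13 + 794×2 = 4361 + 2353 + 1588 = 8302
link = 9541/8302 = 1.149241
Link t=1→t=2:
ΣP(t=2)Q(t=1) = 771×8 + 213×14 + 653×2 = 6168 + 2982 + 1306 = 10456
ΣP(t=1)Q(t=1) = 727×8 + 226×14 + 757×2 = 5816 + 3164 + 1514 = 10494
link = 10456/10494 = 0.996379
Chained index = 100 × 1.149241 × 0.996379 = 114.5080

114.51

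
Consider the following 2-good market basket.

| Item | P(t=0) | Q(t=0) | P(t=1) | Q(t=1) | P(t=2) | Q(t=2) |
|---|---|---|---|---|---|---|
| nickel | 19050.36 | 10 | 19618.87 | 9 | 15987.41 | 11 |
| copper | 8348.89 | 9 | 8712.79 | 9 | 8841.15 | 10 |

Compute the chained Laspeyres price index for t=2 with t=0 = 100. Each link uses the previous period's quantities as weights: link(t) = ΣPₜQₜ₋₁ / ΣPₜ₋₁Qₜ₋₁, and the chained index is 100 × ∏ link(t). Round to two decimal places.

Link t=0→t=1:
ΣP(t=1)Q(t=0) = 19618.87×10 + 8712.79×9 = 196188.7 + 78415.11 = 274603.81
ΣP(t=0)Q(t=0) = 19050.36×10 + 8348.89×9 = 190503.6 + 75140.01 = 265643.61
link = 274603.81/265643.61 = 1.033730
Link t=1→t=2:
ΣP(t=2)Q(t=1) = 15987.41×9 + 8841.15×9 = 143886.69 + 79570.35 = 223457.04
ΣP(t=1)Q(t=1) = 19618.87×9 + 8712.79×9 = 176569.83 + 78415.11 = 254984.94
link = 223457.04/254984.94 = 0.876354
Chained index = 100 × 1.033730 × 0.876354 = 90.5913

90.59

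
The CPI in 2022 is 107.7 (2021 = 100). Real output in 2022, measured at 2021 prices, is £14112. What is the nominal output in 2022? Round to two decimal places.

15198.62

Nominal = Real × (Index/100) = 14112 × (107.7/100)
        = 14112 × 1.077 = 15198.6240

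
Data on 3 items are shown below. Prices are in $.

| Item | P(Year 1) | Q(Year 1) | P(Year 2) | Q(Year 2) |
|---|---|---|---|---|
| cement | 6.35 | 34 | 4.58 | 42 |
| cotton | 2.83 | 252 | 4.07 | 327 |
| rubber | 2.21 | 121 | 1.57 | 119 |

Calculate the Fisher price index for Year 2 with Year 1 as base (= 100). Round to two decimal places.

Laspeyres component (base-period weights):
ΣP(Year 2)Q(Year 1) = 4.58×34 + 4.07×252 + 1.57×121 = 155.72 + 1025.64 + 189.97 = 1371.33
ΣP(Year 1)Q(Year 1) = 6.35×34 + 2.83×252 + 2.21×121 = 215.9 + 713.16 + 267.41 = 1196.47
L = 1371.33 / 1196.47 × 100 = 114.6147
Paasche component (current-period weights):
ΣP(Year 2)Q(Year 2) = 4.58×42 + 4.07×327 + 1.57×119 = 192.36 + 1330.89 + 186.83 = 1710.08
ΣP(Year 1)Q(Year 2) = 6.35×42 + 2.83×327 + 2.21×119 = 266.7 + 925.41 + 262.99 = 1455.1
P = 1710.08 / 1455.1 × 100 = 117.5232
Fisher = √(L × P) = √(114.6147 × 117.5232) = 116.0598

116.06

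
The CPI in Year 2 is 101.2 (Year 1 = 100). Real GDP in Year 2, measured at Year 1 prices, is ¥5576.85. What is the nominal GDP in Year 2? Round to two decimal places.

5643.77

Nominal = Real × (Index/100) = 5576.85 × (101.2/100)
        = 5576.85 × 1.012 = 5643.7722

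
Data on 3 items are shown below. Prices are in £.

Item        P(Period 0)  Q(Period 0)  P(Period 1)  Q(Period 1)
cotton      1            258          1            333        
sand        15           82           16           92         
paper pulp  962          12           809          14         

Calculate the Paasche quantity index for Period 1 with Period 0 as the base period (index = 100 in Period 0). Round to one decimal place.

116.4

Paasche quantity index uses current-period prices as weights.
ΣP(Period 1)·Q(Period 1) = 1×333 + 16×92 + 809×14 = 333 + 1472 + 11326 = 13131
ΣP(Period 1)·Q(Period 0) = 1×258 + 16×82 + 809×12 = 258 + 1312 + 9708 = 11278
Index = 13131 / 11278 × 100 = 116.4302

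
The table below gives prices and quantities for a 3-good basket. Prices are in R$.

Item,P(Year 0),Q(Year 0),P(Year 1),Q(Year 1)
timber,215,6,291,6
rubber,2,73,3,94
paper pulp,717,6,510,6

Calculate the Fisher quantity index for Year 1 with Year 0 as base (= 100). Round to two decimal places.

100.99

Laspeyres component (base-period weights):
ΣP(Year 0)Q(Year 1) = 215×6 + 2×94 + 717×6 = 1290 + 188 + 4302 = 5780
ΣP(Year 0)Q(Year 0) = 215×6 + 2×73 + 717×6 = 1290 + 146 + 4302 = 5738
L = 5780 / 5738 × 100 = 100.7320
Paasche component (current-period weights):
ΣP(Year 1)Q(Year 1) = 291×6 + 3×94 + 510×6 = 1746 + 282 + 3060 = 5088
ΣP(Year 1)Q(Year 0) = 291×6 + 3×73 + 510×6 = 1746 + 219 + 3060 = 5025
P = 5088 / 5025 × 100 = 101.2537
Fisher = √(L × P) = √(100.7320 × 101.2537) = 100.9925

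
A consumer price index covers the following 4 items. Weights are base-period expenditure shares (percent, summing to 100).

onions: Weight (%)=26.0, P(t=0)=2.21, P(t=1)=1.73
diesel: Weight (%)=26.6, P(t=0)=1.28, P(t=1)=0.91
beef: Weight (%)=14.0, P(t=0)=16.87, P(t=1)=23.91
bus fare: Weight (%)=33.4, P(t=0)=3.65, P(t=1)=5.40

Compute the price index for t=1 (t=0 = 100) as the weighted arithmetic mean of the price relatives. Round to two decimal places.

108.52

onions: 26.0 × (1.73/2.21) = 26.0 × 0.782805 = 20.3529
diesel: 26.6 × (0.91/1.28) = 26.6 × 0.710938 = 18.9109
beef: 14.0 × (23.91/16.87) = 14.0 × 1.417309 = 19.8423
bus fare: 33.4 × (5.40/3.65) = 33.4 × 1.479452 = 49.4137
Index = Σ wᵢ·(p₁ᵢ/p₀ᵢ) = 20.3529 + 18.9109 + 19.8423 + 49.4137 = 108.5199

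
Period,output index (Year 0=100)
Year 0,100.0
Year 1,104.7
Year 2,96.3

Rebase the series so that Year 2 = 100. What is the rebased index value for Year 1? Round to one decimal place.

Rebased(Year 1) = 104.7 / 96.3 × 100 = 108.7227

108.7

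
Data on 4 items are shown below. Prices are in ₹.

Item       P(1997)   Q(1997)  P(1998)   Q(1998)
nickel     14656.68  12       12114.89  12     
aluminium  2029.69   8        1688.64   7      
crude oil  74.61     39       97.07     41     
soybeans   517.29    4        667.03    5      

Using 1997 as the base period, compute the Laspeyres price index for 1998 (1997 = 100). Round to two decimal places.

Laspeyres price index uses base-period quantities as weights.
ΣP(1998)·Q(1997) = 12114.89×12 + 1688.64×8 + 97.07×39 + 667.03×4 = 145378.68 + 13509.12 + 3785.73 + 2668.12 = 165341.65
ΣP(1997)·Q(1997) = 14656.68×12 + 2029.69×8 + 74.61×39 + 517.29×4 = 175880.16 + 16237.52 + 2909.79 + 2069.16 = 197096.63
Index = 165341.65 / 197096.63 × 100 = 83.8886

83.89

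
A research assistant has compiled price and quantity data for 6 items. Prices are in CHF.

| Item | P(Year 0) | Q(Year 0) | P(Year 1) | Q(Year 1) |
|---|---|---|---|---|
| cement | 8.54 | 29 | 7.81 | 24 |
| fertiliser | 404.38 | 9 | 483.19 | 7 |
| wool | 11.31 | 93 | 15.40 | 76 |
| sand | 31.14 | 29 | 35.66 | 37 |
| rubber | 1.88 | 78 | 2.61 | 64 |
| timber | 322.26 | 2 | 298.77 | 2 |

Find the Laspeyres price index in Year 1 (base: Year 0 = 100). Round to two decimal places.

Laspeyres price index uses base-period quantities as weights.
ΣP(Year 1)·Q(Year 0) = 7.81×29 + 483.19×9 + 15.40×93 + 35.66×29 + 2.61×78 + 298.77×2 = 226.49 + 4348.71 + 1432.2 + 1034.14 + 203.58 + 597.54 = 7842.66
ΣP(Year 0)·Q(Year 0) = 8.54×29 + 404.38×9 + 11.31×93 + 31.14×29 + 1.88×78 + 322.26×2 = 247.66 + 3639.42 + 1051.83 + 903.06 + 146.64 + 644.52 = 6633.13
Index = 7842.66 / 6633.13 × 100 = 118.2347

118.23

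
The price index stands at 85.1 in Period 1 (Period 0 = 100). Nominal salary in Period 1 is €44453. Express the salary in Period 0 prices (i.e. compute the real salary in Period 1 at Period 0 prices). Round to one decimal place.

Real = Nominal ÷ (Index/100) = 44453 ÷ (85.1/100)
     = 44453 ÷ 0.851 = 52236.1927

52236.2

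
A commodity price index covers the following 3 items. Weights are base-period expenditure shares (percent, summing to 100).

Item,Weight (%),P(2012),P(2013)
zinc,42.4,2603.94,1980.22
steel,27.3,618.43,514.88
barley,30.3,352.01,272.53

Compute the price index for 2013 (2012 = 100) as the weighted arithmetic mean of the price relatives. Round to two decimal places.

zinc: 42.4 × (1980.22/2603.94) = 42.4 × 0.760471 = 32.2440
steel: 27.3 × (514.88/618.43) = 27.3 × 0.832560 = 22.7289
barley: 30.3 × (272.53/352.01) = 30.3 × 0.774211 = 23.4586
Index = Σ wᵢ·(p₁ᵢ/p₀ᵢ) = 32.2440 + 22.7289 + 23.4586 = 78.4314

78.43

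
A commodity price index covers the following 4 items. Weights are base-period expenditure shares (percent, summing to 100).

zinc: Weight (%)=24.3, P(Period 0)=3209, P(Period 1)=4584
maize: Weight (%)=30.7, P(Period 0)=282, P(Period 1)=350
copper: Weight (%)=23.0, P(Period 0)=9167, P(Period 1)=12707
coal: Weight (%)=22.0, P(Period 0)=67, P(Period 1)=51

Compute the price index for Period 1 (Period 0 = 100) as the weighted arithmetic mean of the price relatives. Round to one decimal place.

121.4

zinc: 24.3 × (4584/3209) = 24.3 × 1.428482 = 34.7121
maize: 30.7 × (350/282) = 30.7 × 1.241135 = 38.1028
copper: 23.0 × (12707/9167) = 23.0 × 1.386168 = 31.8819
coal: 22.0 × (51/67) = 22.0 × 0.761194 = 16.7463
Index = Σ wᵢ·(p₁ᵢ/p₀ᵢ) = 34.7121 + 38.1028 + 31.8819 + 16.7463 = 121.4431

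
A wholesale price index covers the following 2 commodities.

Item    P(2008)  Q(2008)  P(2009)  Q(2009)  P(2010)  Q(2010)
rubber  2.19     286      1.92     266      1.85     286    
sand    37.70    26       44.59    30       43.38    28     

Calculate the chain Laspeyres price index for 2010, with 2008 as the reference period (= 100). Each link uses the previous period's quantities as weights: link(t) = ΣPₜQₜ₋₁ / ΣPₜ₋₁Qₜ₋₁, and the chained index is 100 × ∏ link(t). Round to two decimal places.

Link 2008→2009:
ΣP(2009)Q(2008) = 1.92×286 + 44.59×26 = 549.12 + 1159.34 = 1708.46
ΣP(2008)Q(2008) = 2.19×286 + 37.70×26 = 626.34 + 980.2 = 1606.54
link = 1708.46/1606.54 = 1.063441
Link 2009→2010:
ΣP(2010)Q(2009) = 1.85×266 + 43.38×30 = 492.1 + 1301.4 = 1793.5
ΣP(2009)Q(2009) = 1.92×266 + 44.59×30 = 510.72 + 1337.7 = 1848.42
link = 1793.5/1848.42 = 0.970288
Chained index = 100 × 1.063441 × 0.970288 = 103.1844

103.18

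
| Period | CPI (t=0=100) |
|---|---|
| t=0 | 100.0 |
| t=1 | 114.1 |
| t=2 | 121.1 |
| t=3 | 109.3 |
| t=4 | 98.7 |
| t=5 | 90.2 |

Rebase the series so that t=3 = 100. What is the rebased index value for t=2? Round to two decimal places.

Rebased(t=2) = 121.1 / 109.3 × 100 = 110.7960

110.80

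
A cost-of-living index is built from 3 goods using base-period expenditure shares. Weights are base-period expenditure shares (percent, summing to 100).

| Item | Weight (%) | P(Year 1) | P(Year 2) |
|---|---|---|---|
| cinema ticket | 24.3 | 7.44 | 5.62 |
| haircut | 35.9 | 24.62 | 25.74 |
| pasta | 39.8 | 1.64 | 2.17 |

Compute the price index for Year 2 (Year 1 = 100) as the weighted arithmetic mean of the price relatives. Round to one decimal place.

cinema ticket: 24.3 × (5.62/7.44) = 24.3 × 0.755376 = 18.3556
haircut: 35.9 × (25.74/24.62) = 35.9 × 1.045491 = 37.5331
pasta: 39.8 × (2.17/1.64) = 39.8 × 1.323171 = 52.6622
Index = Σ wᵢ·(p₁ᵢ/p₀ᵢ) = 18.3556 + 37.5331 + 52.6622 = 108.5510

108.6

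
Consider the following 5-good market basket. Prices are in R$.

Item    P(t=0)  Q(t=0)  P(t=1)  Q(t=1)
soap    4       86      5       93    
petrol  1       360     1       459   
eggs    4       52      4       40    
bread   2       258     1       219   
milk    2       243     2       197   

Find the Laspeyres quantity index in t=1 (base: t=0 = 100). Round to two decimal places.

Laspeyres quantity index uses base-period prices as weights.
ΣP(t=0)·Q(t=1) = 4×93 + 1×459 + 4×40 + 2×219 + 2×197 = 372 + 459 + 160 + 438 + 394 = 1823
ΣP(t=0)·Q(t=0) = 4×86 + 1×360 + 4×52 + 2×258 + 2×243 = 344 + 360 + 208 + 516 + 486 = 1914
Index = 1823 / 1914 × 100 = 95.2456

95.25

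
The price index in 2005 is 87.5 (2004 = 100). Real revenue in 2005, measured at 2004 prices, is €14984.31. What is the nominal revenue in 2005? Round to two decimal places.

13111.27

Nominal = Real × (Index/100) = 14984.31 × (87.5/100)
        = 14984.31 × 0.875 = 13111.2712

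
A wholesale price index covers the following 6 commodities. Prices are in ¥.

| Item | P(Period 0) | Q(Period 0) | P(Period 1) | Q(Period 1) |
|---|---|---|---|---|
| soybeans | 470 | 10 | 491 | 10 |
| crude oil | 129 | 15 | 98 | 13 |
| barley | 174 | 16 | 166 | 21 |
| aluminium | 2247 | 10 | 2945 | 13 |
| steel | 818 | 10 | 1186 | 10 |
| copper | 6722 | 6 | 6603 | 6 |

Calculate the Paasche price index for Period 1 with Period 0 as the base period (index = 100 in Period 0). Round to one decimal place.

113.3

Paasche price index uses current-period quantities as weights.
ΣP(Period 1)·Q(Period 1) = 491×10 + 98×13 + 166×21 + 2945×13 + 1186×10 + 6603×6 = 4910 + 1274 + 3486 + 38285 + 11860 + 39618 = 99433
ΣP(Period 0)·Q(Period 1) = 470×10 + 129×13 + 174×21 + 2247×13 + 818×10 + 6722×6 = 4700 + 1677 + 3654 + 29211 + 8180 + 40332 = 87754
Index = 99433 / 87754 × 100 = 113.3088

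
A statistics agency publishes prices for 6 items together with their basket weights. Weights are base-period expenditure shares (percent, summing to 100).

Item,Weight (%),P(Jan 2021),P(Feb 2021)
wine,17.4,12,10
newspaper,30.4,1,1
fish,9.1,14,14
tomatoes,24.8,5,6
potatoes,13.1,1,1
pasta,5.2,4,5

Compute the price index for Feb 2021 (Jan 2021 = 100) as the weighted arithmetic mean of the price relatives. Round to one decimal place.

103.4

wine: 17.4 × (10/12) = 17.4 × 0.833333 = 14.5000
newspaper: 30.4 × (1/1) = 30.4 × 1.000000 = 30.4000
fish: 9.1 × (14/14) = 9.1 × 1.000000 = 9.1000
tomatoes: 24.8 × (6/5) = 24.8 × 1.200000 = 29.7600
potatoes: 13.1 × (1/1) = 13.1 × 1.000000 = 13.1000
pasta: 5.2 × (5/4) = 5.2 × 1.250000 = 6.5000
Index = Σ wᵢ·(p₁ᵢ/p₀ᵢ) = 14.5000 + 30.4000 + 9.1000 + 29.7600 + 13.1000 + 6.5000 = 103.3600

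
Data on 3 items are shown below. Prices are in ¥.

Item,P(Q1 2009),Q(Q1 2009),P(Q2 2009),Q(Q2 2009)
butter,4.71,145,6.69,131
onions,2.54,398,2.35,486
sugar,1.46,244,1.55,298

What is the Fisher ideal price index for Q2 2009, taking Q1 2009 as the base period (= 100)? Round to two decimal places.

Laspeyres component (base-period weights):
ΣP(Q2 2009)Q(Q1 2009) = 6.69×145 + 2.35×398 + 1.55×244 = 970.05 + 935.3 + 378.2 = 2283.55
ΣP(Q1 2009)Q(Q1 2009) = 4.71×145 + 2.54×398 + 1.46×244 = 682.95 + 1010.92 + 356.24 = 2050.11
L = 2283.55 / 2050.11 × 100 = 111.3867
Paasche component (current-period weights):
ΣP(Q2 2009)Q(Q2 2009) = 6.69×131 + 2.35×486 + 1.55×298 = 876.39 + 1142.1 + 461.9 = 2480.39
ΣP(Q1 2009)Q(Q2 2009) = 4.71×131 + 2.54×486 + 1.46×298 = 617.01 + 1234.44 + 435.08 = 2286.53
P = 2480.39 / 2286.53 × 100 = 108.4783
Fisher = √(L × P) = √(111.3867 × 108.4783) = 109.9229

109.92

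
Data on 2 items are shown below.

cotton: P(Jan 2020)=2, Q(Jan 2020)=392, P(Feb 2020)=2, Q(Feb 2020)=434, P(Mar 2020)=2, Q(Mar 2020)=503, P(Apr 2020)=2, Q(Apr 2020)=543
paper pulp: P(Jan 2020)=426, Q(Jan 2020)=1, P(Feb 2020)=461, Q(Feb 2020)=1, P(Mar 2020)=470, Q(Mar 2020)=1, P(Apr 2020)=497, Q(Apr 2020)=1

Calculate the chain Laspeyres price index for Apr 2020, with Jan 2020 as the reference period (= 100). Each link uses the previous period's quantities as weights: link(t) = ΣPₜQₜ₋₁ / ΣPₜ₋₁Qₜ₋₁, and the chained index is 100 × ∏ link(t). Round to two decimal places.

105.48

Link Jan 2020→Feb 2020:
ΣP(Feb 2020)Q(Jan 2020) = 2×392 + 461×1 = 784 + 461 = 1245
ΣP(Jan 2020)Q(Jan 2020) = 2×392 + 426×1 = 784 + 426 = 1210
link = 1245/1210 = 1.028926
Link Feb 2020→Mar 2020:
ΣP(Mar 2020)Q(Feb 2020) = 2×434 + 470×1 = 868 + 470 = 1338
ΣP(Feb 2020)Q(Feb 2020) = 2×434 + 461×1 = 868 + 461 = 1329
link = 1338/1329 = 1.006772
Link Mar 2020→Apr 2020:
ΣP(Apr 2020)Q(Mar 2020) = 2×503 + 497×1 = 1006 + 497 = 1503
ΣP(Mar 2020)Q(Mar 2020) = 2×503 + 470×1 = 1006 + 470 = 1476
link = 1503/1476 = 1.018293
Chained index = 100 × 1.028926 × 1.006772 × 1.018293 = 105.4843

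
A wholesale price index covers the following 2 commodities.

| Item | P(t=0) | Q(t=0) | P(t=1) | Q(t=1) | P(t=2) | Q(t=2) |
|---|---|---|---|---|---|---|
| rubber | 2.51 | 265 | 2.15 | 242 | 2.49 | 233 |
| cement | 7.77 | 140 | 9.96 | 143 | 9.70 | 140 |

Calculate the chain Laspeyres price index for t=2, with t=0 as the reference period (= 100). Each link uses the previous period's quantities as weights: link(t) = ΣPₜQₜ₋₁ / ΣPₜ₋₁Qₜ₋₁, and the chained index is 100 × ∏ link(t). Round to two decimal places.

Link t=0→t=1:
ΣP(t=1)Q(t=0) = 2.15×265 + 9.96×140 = 569.75 + 1394.4 = 1964.15
ΣP(t=0)Q(t=0) = 2.51×265 + 7.77×140 = 665.15 + 1087.8 = 1752.95
link = 1964.15/1752.95 = 1.120483
Link t=1→t=2:
ΣP(t=2)Q(t=1) = 2.49×242 + 9.70×143 = 602.58 + 1387.1 = 1989.68
ΣP(t=1)Q(t=1) = 2.15×242 + 9.96×143 = 520.3 + 1424.28 = 1944.58
link = 1989.68/1944.58 = 1.023193
Chained index = 100 × 1.120483 × 1.023193 = 114.6470

114.65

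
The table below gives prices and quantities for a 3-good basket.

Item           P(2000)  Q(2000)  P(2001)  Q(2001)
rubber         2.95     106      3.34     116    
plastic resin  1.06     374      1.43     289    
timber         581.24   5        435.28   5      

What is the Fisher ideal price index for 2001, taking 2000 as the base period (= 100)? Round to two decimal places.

Laspeyres component (base-period weights):
ΣP(2001)Q(2000) = 3.34×106 + 1.43×374 + 435.28×5 = 354.04 + 534.82 + 2176.4 = 3065.26
ΣP(2000)Q(2000) = 2.95×106 + 1.06×374 + 581.24×5 = 312.7 + 396.44 + 2906.2 = 3615.34
L = 3065.26 / 3615.34 × 100 = 84.7848
Paasche component (current-period weights):
ΣP(2001)Q(2001) = 3.34×116 + 1.43×289 + 435.28×5 = 387.44 + 413.27 + 2176.4 = 2977.11
ΣP(2000)Q(2001) = 2.95×116 + 1.06×289 + 581.24×5 = 342.2 + 306.34 + 2906.2 = 3554.74
P = 2977.11 / 3554.74 × 100 = 83.7504
Fisher = √(L × P) = √(84.7848 × 83.7504) = 84.2660

84.27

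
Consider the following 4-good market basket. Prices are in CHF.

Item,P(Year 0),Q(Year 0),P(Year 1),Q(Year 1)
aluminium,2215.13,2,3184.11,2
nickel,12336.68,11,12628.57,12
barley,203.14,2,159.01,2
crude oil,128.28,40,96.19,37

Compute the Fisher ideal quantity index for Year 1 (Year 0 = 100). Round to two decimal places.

108.23

Laspeyres component (base-period weights):
ΣP(Year 0)Q(Year 1) = 2215.13×2 + 12336.68×12 + 203.14×2 + 128.28×37 = 4430.26 + 148040.16 + 406.28 + 4746.36 = 157623.06
ΣP(Year 0)Q(Year 0) = 2215.13×2 + 12336.68×11 + 203.14×2 + 128.28×40 = 4430.26 + 135703.48 + 406.28 + 5131.2 = 145671.22
L = 157623.06 / 145671.22 × 100 = 108.2047
Paasche component (current-period weights):
ΣP(Year 1)Q(Year 1) = 3184.11×2 + 12628.57×12 + 159.01×2 + 96.19×37 = 6368.22 + 151542.84 + 318.02 + 3559.03 = 161788.11
ΣP(Year 1)Q(Year 0) = 3184.11×2 + 12628.57×11 + 159.01×2 + 96.19×40 = 6368.22 + 138914.27 + 318.02 + 3847.6 = 149448.11
P = 161788.11 / 149448.11 × 100 = 108.2570
Fisher = √(L × P) = √(108.2047 × 108.2570) = 108.2309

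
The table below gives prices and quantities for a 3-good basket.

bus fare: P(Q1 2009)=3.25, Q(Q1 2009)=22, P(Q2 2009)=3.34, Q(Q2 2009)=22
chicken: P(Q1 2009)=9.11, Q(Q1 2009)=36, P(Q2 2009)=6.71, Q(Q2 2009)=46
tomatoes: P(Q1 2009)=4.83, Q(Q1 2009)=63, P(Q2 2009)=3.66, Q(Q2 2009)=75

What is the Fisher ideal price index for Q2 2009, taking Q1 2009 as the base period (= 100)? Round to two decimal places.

Laspeyres component (base-period weights):
ΣP(Q2 2009)Q(Q1 2009) = 3.34×22 + 6.71×36 + 3.66×63 = 73.48 + 241.56 + 230.58 = 545.62
ΣP(Q1 2009)Q(Q1 2009) = 3.25×22 + 9.11×36 + 4.83×63 = 71.5 + 327.96 + 304.29 = 703.75
L = 545.62 / 703.75 × 100 = 77.5304
Paasche component (current-period weights):
ΣP(Q2 2009)Q(Q2 2009) = 3.34×22 + 6.71×46 + 3.66×75 = 73.48 + 308.66 + 274.5 = 656.64
ΣP(Q1 2009)Q(Q2 2009) = 3.25×22 + 9.11×46 + 4.83×75 = 71.5 + 419.06 + 362.25 = 852.81
P = 656.64 / 852.81 × 100 = 76.9972
Fisher = √(L × P) = √(77.5304 × 76.9972) = 77.2633

77.26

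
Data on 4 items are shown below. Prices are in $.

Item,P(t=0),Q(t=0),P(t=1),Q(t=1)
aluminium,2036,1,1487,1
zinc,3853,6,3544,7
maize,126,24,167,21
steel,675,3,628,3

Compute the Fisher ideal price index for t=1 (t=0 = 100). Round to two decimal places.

94.46

Laspeyres component (base-period weights):
ΣP(t=1)Q(t=0) = 1487×1 + 3544×6 + 167×24 + 628×3 = 1487 + 21264 + 4008 + 1884 = 28643
ΣP(t=0)Q(t=0) = 2036×1 + 3853×6 + 126×24 + 675×3 = 2036 + 23118 + 3024 + 2025 = 30203
L = 28643 / 30203 × 100 = 94.8350
Paasche component (current-period weights):
ΣP(t=1)Q(t=1) = 1487×1 + 3544×7 + 167×21 + 628×3 = 1487 + 24808 + 3507 + 1884 = 31686
ΣP(t=0)Q(t=1) = 2036×1 + 3853×7 + 126×21 + 675×3 = 2036 + 26971 + 2646 + 2025 = 33678
P = 31686 / 33678 × 100 = 94.0852
Fisher = √(L × P) = √(94.8350 × 94.0852) = 94.4593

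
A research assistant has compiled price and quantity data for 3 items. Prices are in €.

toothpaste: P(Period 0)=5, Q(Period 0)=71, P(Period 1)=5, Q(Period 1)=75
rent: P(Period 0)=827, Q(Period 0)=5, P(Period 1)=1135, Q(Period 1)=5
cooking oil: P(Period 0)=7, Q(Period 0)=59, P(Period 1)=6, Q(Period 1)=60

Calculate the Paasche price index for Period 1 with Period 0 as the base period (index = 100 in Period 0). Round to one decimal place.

130.0

Paasche price index uses current-period quantities as weights.
ΣP(Period 1)·Q(Period 1) = 5×75 + 1135×5 + 6×60 = 375 + 5675 + 360 = 6410
ΣP(Period 0)·Q(Period 1) = 5×75 + 827×5 + 7×60 = 375 + 4135 + 420 = 4930
Index = 6410 / 4930 × 100 = 130.0203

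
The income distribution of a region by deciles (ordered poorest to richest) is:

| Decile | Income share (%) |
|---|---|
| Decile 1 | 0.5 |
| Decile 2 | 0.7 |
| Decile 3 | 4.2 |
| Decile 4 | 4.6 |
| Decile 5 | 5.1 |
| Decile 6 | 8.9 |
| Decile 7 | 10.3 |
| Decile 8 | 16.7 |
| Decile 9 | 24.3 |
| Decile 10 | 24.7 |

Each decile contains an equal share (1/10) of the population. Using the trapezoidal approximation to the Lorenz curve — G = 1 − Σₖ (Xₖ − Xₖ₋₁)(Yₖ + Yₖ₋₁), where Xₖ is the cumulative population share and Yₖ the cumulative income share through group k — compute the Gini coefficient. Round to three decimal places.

0.466

Cumulative income shares Yₖ: 0.0050, 0.0120, 0.0540, 0.1000, 0.1510, 0.2400, 0.3430, 0.5100, 0.7530, 1.0000
Σ (Xₖ−Xₖ₋₁)(Yₖ+Yₖ₋₁) = (1/10)(0.0050+0.0000) + (1/10)(0.0120+0.0050) + (1/10)(0.0540+0.0120) + (1/10)(0.1000+0.0540) + (1/10)(0.1510+0.1000) + (1/10)(0.2400+0.1510) + (1/10)(0.3430+0.2400) + (1/10)(0.5100+0.3430) + (1/10)(0.7530+0.5100) + (1/10)(1.0000+0.7530)
  = 0.0005 + 0.0017 + 0.0066 + 0.0154 + 0.0251 + 0.0391 + 0.0583 + 0.0853 + 0.1263 + 0.1753 = 0.5336
G = 1 − 0.5336 = 0.4664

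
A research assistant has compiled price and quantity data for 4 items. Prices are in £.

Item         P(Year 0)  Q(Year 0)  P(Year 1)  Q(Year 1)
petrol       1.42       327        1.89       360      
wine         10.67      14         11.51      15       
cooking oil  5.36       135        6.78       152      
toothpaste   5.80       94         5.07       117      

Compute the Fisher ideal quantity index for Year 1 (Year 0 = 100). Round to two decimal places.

Laspeyres component (base-period weights):
ΣP(Year 0)Q(Year 1) = 1.42×360 + 10.67×15 + 5.36×152 + 5.80×117 = 511.2 + 160.05 + 814.72 + 678.6 = 2164.57
ΣP(Year 0)Q(Year 0) = 1.42×327 + 10.67×14 + 5.36×135 + 5.80×94 = 464.34 + 149.38 + 723.6 + 545.2 = 1882.52
L = 2164.57 / 1882.52 × 100 = 114.9826
Paasche component (current-period weights):
ΣP(Year 1)Q(Year 1) = 1.89×360 + 11.51×15 + 6.78×152 + 5.07×117 = 680.4 + 172.65 + 1030.56 + 593.19 = 2476.8
ΣP(Year 1)Q(Year 0) = 1.89×327 + 11.51×14 + 6.78×135 + 5.07×94 = 618.03 + 161.14 + 915.3 + 476.58 = 2171.05
P = 2476.8 / 2171.05 × 100 = 114.0830
Fisher = √(L × P) = √(114.9826 × 114.0830) = 114.5319

114.53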